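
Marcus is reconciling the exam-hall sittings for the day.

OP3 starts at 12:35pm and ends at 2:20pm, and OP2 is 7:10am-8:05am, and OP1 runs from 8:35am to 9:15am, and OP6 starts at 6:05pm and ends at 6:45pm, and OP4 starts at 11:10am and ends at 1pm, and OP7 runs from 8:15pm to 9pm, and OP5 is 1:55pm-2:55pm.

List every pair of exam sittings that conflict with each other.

Sorted by start: OP2, OP1, OP4, OP3, OP5, OP6, OP7.
OP1 starts after OP2 ends; OP2 is clear from here.
OP4 starts after OP1 ends; OP1 is clear from here.
OP3 starts before OP4 ends → OP4 and OP3 overlap.
OP5 starts after OP4 ends; OP4 is clear from here.
OP5 starts before OP3 ends → OP3 and OP5 overlap.
OP6 starts after OP3 ends; OP3 is clear from here.
OP6 starts after OP5 ends; OP5 is clear from here.
OP7 starts after OP6 ends.

OP3 & OP4, OP3 & OP5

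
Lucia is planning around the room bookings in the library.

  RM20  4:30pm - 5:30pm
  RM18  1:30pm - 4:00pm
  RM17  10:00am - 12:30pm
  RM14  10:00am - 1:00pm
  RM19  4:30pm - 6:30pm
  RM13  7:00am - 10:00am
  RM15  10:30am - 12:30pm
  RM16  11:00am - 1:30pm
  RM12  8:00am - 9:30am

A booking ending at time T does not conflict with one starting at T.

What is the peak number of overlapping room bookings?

Walk through starts and ends in time order (an end at T is processed before a start at T):
7:00am start RM13 → 1
8:00am start RM12 → 2
9:30am end RM12 → 1
10:00am end RM13 → 0
10:00am start RM14 → 1
10:00am start RM17 → 2
10:30am start RM15 → 3
11:00am start RM16 → 4
12:30pm end RM15 → 3
12:30pm end RM17 → 2
1:00pm end RM14 → 1
1:30pm end RM16 → 0
1:30pm start RM18 → 1
4:00pm end RM18 → 0
4:30pm start RM19 → 1
4:30pm start RM20 → 2
5:30pm end RM20 → 1
6:30pm end RM19 → 0
Peak is 4, at 11:00am (RM14, RM15, RM16, RM17).

4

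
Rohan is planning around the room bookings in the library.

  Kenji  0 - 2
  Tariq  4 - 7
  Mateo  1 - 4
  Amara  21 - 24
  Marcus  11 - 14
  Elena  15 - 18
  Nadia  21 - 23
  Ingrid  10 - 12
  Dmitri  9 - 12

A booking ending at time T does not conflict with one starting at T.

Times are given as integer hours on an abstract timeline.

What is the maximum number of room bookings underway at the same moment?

Sort all start/end points and keep a running count:
0 start Kenji → 1
1 start Mateo → 2
2 end Kenji → 1
4 end Mateo → 0
4 start Tariq → 1
7 end Tariq → 0
9 start Dmitri → 1
10 start Ingrid → 2
11 start Marcus → 3
12 end Dmitri → 2
12 end Ingrid → 1
14 end Marcus → 0
15 start Elena → 1
18 end Elena → 0
21 start Amara → 1
21 start Nadia → 2
23 end Nadia → 1
24 end Amara → 0
Peak is 3, at 11 (Dmitri, Ingrid, Marcus).

3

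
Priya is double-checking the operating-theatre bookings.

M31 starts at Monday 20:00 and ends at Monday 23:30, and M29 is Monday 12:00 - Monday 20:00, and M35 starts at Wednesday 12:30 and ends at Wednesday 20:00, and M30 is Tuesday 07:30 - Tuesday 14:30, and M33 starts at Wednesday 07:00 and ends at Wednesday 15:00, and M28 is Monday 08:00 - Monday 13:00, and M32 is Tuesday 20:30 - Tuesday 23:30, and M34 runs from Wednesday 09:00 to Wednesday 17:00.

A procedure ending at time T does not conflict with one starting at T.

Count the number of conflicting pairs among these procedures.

Sorted by start: M28, M29, M31, M30, M32, M33, M34, M35.
M29 starts before M28 ends → M28 and M29 overlap.
M31 starts after M28 ends; M28 is clear from here.
M31 starts exactly when M29 ends (back-to-back, no overlap); M29 is clear from here.
M30 starts after M31 ends; M31 is clear from here.
M32 starts after M30 ends; M30 is clear from here.
M33 starts after M32 ends; M32 is clear from here.
M34 starts before M33 ends → M33 and M34 overlap.
M35 starts before M33 ends → M33 and M35 overlap.
M35 starts before M34 ends → M34 and M35 overlap.
Overlapping pairs: M28 & M29, M33 & M34, M33 & M35, M34 & M35 — 4 in total.

4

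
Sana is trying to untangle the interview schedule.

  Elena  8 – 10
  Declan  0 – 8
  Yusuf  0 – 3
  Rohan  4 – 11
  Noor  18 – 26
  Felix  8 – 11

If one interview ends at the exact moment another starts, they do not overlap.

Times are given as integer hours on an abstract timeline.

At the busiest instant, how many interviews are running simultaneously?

Sort all start/end points and keep a running count:
0 start Declan → 1
0 start Yusuf → 2
3 end Yusuf → 1
4 start Rohan → 2
8 end Declan → 1
8 start Elena → 2
8 start Felix → 3
10 end Elena → 2
11 end Felix → 1
11 end Rohan → 0
18 start Noor → 1
26 end Noor → 0
Peak is 3, at 8 (Elena, Felix, Rohan).

3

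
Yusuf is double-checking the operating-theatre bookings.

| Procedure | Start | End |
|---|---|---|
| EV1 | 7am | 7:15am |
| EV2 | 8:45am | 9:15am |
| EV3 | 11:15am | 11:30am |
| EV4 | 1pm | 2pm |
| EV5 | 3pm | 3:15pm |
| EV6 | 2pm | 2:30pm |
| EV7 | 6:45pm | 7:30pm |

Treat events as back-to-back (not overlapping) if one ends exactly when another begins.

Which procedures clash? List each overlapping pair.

no conflicts

Two intervals overlap when each starts before the other ends.
Sorted by start: EV1, EV2, EV3, EV4, EV6, EV5, EV7.
EV2 starts after EV1 ends — done with EV1.
EV3 starts after EV2 ends — done with EV2.
EV4 starts after EV3 ends — done with EV3.
EV6 starts exactly when EV4 ends (back-to-back, no overlap) — done with EV4.
EV5 starts after EV6 ends — done with EV6.
EV7 starts after EV5 ends.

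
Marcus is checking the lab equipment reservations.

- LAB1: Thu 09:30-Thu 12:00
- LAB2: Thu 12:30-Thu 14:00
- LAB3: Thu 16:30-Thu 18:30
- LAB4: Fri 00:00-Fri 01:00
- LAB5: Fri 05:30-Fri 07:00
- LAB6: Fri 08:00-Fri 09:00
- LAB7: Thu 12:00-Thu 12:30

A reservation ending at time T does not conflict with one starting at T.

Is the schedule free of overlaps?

Check each pair: they overlap iff neither finishes before the other starts.
Sorted by start: LAB1, LAB7, LAB2, LAB3, LAB4, LAB5, LAB6.
LAB7 starts exactly when LAB1 ends (back-to-back, no overlap), so nothing later overlaps LAB1 either.
LAB2 starts exactly when LAB7 ends (back-to-back, no overlap), so nothing later overlaps LAB7 either.
LAB3 starts after LAB2 ends, so nothing later overlaps LAB2 either.
LAB4 starts after LAB3 ends, so nothing later overlaps LAB3 either.
LAB5 starts after LAB4 ends, so nothing later overlaps LAB4 either.
LAB6 starts after LAB5 ends.
Every pair is clear; the schedule has no overlaps.

Yes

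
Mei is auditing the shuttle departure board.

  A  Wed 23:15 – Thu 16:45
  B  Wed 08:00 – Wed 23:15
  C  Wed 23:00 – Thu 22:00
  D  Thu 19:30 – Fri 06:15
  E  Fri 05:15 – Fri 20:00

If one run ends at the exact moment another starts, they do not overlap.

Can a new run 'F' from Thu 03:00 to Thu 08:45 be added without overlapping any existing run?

No — it overlaps A, C

B: ends Wed 23:15 at or before F starts Thu 03:00 → clear.
C: starts Wed 23:00 before F ends Thu 08:45, and ends Thu 22:00 after F starts Thu 03:00 → overlap.
A: starts Wed 23:15 before F ends Thu 08:45, and ends Thu 16:45 after F starts Thu 03:00 → overlap.
D: starts Thu 19:30 at or after F ends Thu 08:45 → clear.
E: starts Fri 05:15 at or after F ends Thu 08:45 → clear.
F overlaps A, C.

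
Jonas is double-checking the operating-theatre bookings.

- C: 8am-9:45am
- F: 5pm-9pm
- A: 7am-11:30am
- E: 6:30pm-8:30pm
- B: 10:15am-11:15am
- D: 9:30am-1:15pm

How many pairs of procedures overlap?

6

Check each pair: they overlap iff neither finishes before the other starts.
Sorted by start: A, C, D, B, F, E.
C starts before A ends → A and C overlap.
D starts before A ends → A and D overlap.
B starts before A ends → A and B overlap.
F starts after A ends, so A has no further overlaps.
D starts before C ends → C and D overlap.
B starts after C ends, so C has no further overlaps.
B starts before D ends → D and B overlap.
F starts after D ends, so D has no further overlaps.
F starts after B ends, so B has no further overlaps.
E starts before F ends → F and E overlap.
Overlapping pairs: A & B, A & C, A & D, B & D, C & D, E & F — 6 in total.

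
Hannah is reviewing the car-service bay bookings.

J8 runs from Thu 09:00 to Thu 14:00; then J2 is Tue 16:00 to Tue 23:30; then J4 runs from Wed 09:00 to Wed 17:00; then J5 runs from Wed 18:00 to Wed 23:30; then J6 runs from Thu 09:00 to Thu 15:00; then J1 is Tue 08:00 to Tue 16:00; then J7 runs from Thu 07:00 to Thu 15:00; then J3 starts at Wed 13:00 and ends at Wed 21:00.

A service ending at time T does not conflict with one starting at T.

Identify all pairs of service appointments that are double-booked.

Two intervals overlap when each starts before the other ends.
Sorted by start: J1, J2, J4, J3, J5, J7, J6, J8.
J2 starts exactly when J1 ends (back-to-back, no overlap), so nothing later overlaps J1 either.
J4 starts after J2 ends, so nothing later overlaps J2 either.
J3 starts before J4 ends → J4 and J3 overlap.
J5 starts after J4 ends, so nothing later overlaps J4 either.
J5 starts before J3 ends → J3 and J5 overlap.
J7 starts after J3 ends, so nothing later overlaps J3 either.
J7 starts after J5 ends, so nothing later overlaps J5 either.
J6 starts before J7 ends → J7 and J6 overlap.
J8 starts before J7 ends → J7 and J8 overlap.
J8 starts before J6 ends → J6 and J8 overlap.

J3 & J4, J3 & J5, J6 & J7, J6 & J8, J7 & J8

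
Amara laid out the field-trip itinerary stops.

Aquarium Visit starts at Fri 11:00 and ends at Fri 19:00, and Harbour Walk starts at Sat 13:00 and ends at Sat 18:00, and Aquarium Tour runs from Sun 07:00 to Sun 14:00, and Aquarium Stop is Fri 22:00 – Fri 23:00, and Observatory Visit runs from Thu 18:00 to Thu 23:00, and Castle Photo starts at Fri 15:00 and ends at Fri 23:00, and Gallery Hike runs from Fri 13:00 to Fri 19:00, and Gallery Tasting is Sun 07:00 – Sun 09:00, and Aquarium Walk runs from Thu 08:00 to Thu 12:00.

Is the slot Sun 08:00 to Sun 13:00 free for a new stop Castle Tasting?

No — it overlaps Aquarium Tour, Gallery Tasting

Aquarium Walk: ends Thu 12:00 at or before Castle Tasting starts Sun 08:00 → clear.
Observatory Visit: ends Thu 23:00 at or before Castle Tasting starts Sun 08:00 → clear.
Aquarium Visit: ends Fri 19:00 at or before Castle Tasting starts Sun 08:00 → clear.
Gallery Hike: ends Fri 19:00 at or before Castle Tasting starts Sun 08:00 → clear.
Castle Photo: ends Fri 23:00 at or before Castle Tasting starts Sun 08:00 → clear.
Aquarium Stop: ends Fri 23:00 at or before Castle Tasting starts Sun 08:00 → clear.
Harbour Walk: ends Sat 18:00 at or before Castle Tasting starts Sun 08:00 → clear.
Gallery Tasting: starts Sun 07:00 before Castle Tasting ends Sun 13:00, and ends Sun 09:00 after Castle Tasting starts Sun 08:00 → overlap.
Aquarium Tour: starts Sun 07:00 before Castle Tasting ends Sun 13:00, and ends Sun 14:00 after Castle Tasting starts Sun 08:00 → overlap.
Castle Tasting overlaps Gallery Tasting, Aquarium Tour.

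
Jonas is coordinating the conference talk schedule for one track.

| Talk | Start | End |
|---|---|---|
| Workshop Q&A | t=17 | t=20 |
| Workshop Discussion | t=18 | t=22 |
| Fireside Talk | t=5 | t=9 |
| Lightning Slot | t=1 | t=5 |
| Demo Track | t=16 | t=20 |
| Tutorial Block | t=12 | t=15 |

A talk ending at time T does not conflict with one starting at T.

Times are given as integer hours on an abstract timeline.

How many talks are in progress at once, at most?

Walk through starts and ends in time order (an end at T is processed before a start at T):
t=1 start Lightning Slot → 1
t=5 end Lightning Slot → 0
t=5 start Fireside Talk → 1
t=9 end Fireside Talk → 0
t=12 start Tutorial Block → 1
t=15 end Tutorial Block → 0
t=16 start Demo Track → 1
t=17 start Workshop Q&A → 2
t=18 start Workshop Discussion → 3
t=20 end Demo Track → 2
t=20 end Workshop Q&A → 1
t=22 end Workshop Discussion → 0
Peak is 3, at t=18 (Demo Track, Workshop Discussion, Workshop Q&A).

3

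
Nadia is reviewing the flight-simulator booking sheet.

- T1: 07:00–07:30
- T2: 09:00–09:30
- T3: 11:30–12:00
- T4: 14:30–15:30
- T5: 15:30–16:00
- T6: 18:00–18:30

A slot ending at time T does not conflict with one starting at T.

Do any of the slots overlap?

Sorted by start: T1, T2, T3, T4, T5, T6.
T2 starts after T1 ends, so nothing later overlaps T1 either.
T3 starts after T2 ends, so nothing later overlaps T2 either.
T4 starts after T3 ends, so nothing later overlaps T3 either.
T5 starts exactly when T4 ends (back-to-back, no overlap), so nothing later overlaps T4 either.
T6 starts after T5 ends.
Every pair is clear; the schedule has no overlaps.

No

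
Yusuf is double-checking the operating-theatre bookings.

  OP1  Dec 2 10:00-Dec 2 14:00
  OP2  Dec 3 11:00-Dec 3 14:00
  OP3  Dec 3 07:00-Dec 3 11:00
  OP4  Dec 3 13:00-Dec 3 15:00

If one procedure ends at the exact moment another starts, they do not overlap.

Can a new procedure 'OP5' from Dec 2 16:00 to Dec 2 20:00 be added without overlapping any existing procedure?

Yes — the slot is free

OP1: ends Dec 2 14:00 at or before OP5 starts Dec 2 16:00 → clear.
OP3: starts Dec 3 07:00 at or after OP5 ends Dec 2 20:00 → clear.
OP2: starts Dec 3 11:00 at or after OP5 ends Dec 2 20:00 → clear.
OP4: starts Dec 3 13:00 at or after OP5 ends Dec 2 20:00 → clear.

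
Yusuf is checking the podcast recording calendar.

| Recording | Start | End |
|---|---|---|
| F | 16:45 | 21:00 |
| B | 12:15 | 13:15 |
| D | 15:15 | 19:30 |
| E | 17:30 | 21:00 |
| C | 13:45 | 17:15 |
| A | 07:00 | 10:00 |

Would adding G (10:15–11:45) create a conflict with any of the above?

No — it doesn't clash with anything

A: ends 10:00 at or before G starts 10:15 → clear.
B: starts 12:15 at or after G ends 11:45 → clear.
C: starts 13:45 at or after G ends 11:45 → clear.
D: starts 15:15 at or after G ends 11:45 → clear.
F: starts 16:45 at or after G ends 11:45 → clear.
E: starts 17:30 at or after G ends 11:45 → clear.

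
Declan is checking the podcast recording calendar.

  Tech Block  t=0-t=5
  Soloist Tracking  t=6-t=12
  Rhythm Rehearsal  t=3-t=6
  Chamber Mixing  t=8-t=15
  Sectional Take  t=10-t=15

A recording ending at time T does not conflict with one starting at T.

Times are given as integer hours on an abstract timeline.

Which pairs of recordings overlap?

Check each pair: they overlap iff neither finishes before the other starts.
Sorted by start: Tech Block, Rhythm Rehearsal, Soloist Tracking, Chamber Mixing, Sectional Take.
Rhythm Rehearsal starts before Tech Block ends → Tech Block and Rhythm Rehearsal overlap.
Soloist Tracking starts after Tech Block ends, so nothing later overlaps Tech Block either.
Soloist Tracking starts exactly when Rhythm Rehearsal ends (back-to-back, no overlap), so nothing later overlaps Rhythm Rehearsal either.
Chamber Mixing starts before Soloist Tracking ends → Soloist Tracking and Chamber Mixing overlap.
Sectional Take starts before Soloist Tracking ends → Soloist Tracking and Sectional Take overlap.
Sectional Take starts before Chamber Mixing ends → Chamber Mixing and Sectional Take overlap.

Chamber Mixing & Sectional Take, Chamber Mixing & Soloist Tracking, Rhythm Rehearsal & Tech Block, Sectional Take & Soloist Tracking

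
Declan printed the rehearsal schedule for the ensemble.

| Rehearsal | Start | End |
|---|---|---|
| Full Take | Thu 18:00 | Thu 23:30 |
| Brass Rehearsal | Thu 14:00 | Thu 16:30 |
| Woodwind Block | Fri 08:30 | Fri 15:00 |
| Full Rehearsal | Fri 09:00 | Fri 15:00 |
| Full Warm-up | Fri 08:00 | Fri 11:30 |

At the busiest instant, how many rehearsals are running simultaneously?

Walk through starts and ends in time order (an end at T is processed before a start at T):
Thu 14:00 start Brass Rehearsal → 1
Thu 16:30 end Brass Rehearsal → 0
Thu 18:00 start Full Take → 1
Thu 23:30 end Full Take → 0
Fri 08:00 start Full Warm-up → 1
Fri 08:30 start Woodwind Block → 2
Fri 09:00 start Full Rehearsal → 3
Fri 11:30 end Full Warm-up → 2
Fri 15:00 end Full Rehearsal → 1
Fri 15:00 end Woodwind Block → 0
Peak is 3, at Fri 09:00 (Full Rehearsal, Full Warm-up, Woodwind Block).

3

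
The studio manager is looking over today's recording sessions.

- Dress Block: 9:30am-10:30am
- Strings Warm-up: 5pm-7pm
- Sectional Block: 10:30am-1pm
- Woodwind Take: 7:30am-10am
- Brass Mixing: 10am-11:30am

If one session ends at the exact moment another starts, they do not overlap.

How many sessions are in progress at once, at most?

Sweep the timeline, counting +1 at each start and −1 at each end (ends before starts at a tie):
7:30am start Woodwind Take → 1
9:30am start Dress Block → 2
10am end Woodwind Take → 1
10am start Brass Mixing → 2
10:30am end Dress Block → 1
10:30am start Sectional Block → 2
11:30am end Brass Mixing → 1
1pm end Sectional Block → 0
5pm start Strings Warm-up → 1
7pm end Strings Warm-up → 0
Peak is 2, at 9:30am (Dress Block, Woodwind Take).

2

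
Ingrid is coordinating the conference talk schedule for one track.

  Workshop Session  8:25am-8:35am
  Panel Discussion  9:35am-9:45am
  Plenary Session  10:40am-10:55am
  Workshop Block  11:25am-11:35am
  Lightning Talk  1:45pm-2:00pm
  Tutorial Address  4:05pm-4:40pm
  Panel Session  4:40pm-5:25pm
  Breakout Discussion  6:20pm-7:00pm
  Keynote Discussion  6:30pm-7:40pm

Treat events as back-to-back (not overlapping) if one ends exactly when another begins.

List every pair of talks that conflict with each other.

Breakout Discussion & Keynote Discussion

Two intervals overlap when each starts before the other ends.
Sorted by start: Workshop Session, Panel Discussion, Plenary Session, Workshop Block, Lightning Talk, Tutorial Address, Panel Session, Breakout Discussion, Keynote Discussion.
Panel Discussion starts after Workshop Session ends; Workshop Session is clear from here.
Plenary Session starts after Panel Discussion ends; Panel Discussion is clear from here.
Workshop Block starts after Plenary Session ends; Plenary Session is clear from here.
Lightning Talk starts after Workshop Block ends; Workshop Block is clear from here.
Tutorial Address starts after Lightning Talk ends; Lightning Talk is clear from here.
Panel Session starts exactly when Tutorial Address ends (back-to-back, no overlap); Tutorial Address is clear from here.
Breakout Discussion starts after Panel Session ends; Panel Session is clear from here.
Keynote Discussion starts before Breakout Discussion ends → Breakout Discussion and Keynote Discussion overlap.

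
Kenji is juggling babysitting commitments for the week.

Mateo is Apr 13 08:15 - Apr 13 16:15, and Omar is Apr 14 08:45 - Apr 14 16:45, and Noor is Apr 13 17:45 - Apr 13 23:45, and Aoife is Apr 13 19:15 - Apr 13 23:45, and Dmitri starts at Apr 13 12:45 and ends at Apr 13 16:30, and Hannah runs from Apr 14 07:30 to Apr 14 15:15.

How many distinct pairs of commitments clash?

3

Sorted by start: Mateo, Dmitri, Noor, Aoife, Hannah, Omar.
Dmitri starts before Mateo ends → Mateo and Dmitri overlap.
Noor starts after Mateo ends, so nothing later overlaps Mateo either.
Noor starts after Dmitri ends, so nothing later overlaps Dmitri either.
Aoife starts before Noor ends → Noor and Aoife overlap.
Hannah starts after Noor ends, so nothing later overlaps Noor either.
Hannah starts after Aoife ends, so nothing later overlaps Aoife either.
Omar starts before Hannah ends → Hannah and Omar overlap.
Overlapping pairs: Aoife & Noor, Dmitri & Mateo, Hannah & Omar — 3 in total.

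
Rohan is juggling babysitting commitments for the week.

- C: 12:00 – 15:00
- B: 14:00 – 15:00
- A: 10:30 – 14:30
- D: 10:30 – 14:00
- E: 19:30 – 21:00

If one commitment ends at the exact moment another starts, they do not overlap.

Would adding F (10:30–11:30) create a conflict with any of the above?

Yes — it overlaps A, D

A: starts 10:30 before F ends 11:30, and ends 14:30 after F starts 10:30 → overlap.
D: starts 10:30 before F ends 11:30, and ends 14:00 after F starts 10:30 → overlap.
C: starts 12:00 at or after F ends 11:30 → clear.
B: starts 14:00 at or after F ends 11:30 → clear.
E: starts 19:30 at or after F ends 11:30 → clear.
F overlaps A, D.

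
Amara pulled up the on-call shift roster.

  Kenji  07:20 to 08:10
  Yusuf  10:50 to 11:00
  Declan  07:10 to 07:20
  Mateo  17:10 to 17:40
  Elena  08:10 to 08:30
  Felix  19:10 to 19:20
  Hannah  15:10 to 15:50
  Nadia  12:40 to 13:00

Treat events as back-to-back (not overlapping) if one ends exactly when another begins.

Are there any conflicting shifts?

Sorted by start: Declan, Kenji, Elena, Yusuf, Nadia, Hannah, Mateo, Felix.
Kenji starts exactly when Declan ends (back-to-back, no overlap) — done with Declan.
Elena starts exactly when Kenji ends (back-to-back, no overlap) — done with Kenji.
Yusuf starts after Elena ends — done with Elena.
Nadia starts after Yusuf ends — done with Yusuf.
Hannah starts after Nadia ends — done with Nadia.
Mateo starts after Hannah ends — done with Hannah.
Felix starts after Mateo ends.
Every pair is clear; the schedule has no overlaps.

No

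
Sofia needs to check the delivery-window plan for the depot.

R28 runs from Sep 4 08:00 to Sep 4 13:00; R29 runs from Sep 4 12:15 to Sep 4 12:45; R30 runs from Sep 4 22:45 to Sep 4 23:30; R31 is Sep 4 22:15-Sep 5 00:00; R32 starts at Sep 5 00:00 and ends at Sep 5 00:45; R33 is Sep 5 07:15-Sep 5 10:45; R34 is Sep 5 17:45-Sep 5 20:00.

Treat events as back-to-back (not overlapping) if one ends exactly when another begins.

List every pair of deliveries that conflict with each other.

Sorted by start: R28, R29, R31, R30, R32, R33, R34.
R29 starts before R28 ends → R28 and R29 overlap.
R31 starts after R28 ends, so R28 has no further overlaps.
R31 starts after R29 ends, so R29 has no further overlaps.
R30 starts before R31 ends → R31 and R30 overlap.
R32 starts exactly when R31 ends (back-to-back, no overlap), so R31 has no further overlaps.
R32 starts after R30 ends, so R30 has no further overlaps.
R33 starts after R32 ends, so R32 has no further overlaps.
R34 starts after R33 ends.

R28 & R29, R30 & R31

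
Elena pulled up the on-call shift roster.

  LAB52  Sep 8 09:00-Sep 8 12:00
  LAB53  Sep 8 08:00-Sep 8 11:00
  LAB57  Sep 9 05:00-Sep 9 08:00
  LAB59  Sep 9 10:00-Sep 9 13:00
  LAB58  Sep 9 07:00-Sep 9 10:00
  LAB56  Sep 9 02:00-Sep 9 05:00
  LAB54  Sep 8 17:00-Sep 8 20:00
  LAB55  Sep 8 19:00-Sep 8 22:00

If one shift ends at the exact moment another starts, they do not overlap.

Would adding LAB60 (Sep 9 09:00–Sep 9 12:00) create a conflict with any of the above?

Yes — it overlaps LAB58, LAB59

LAB53: ends Sep 8 11:00 at or before LAB60 starts Sep 9 09:00 → clear.
LAB52: ends Sep 8 12:00 at or before LAB60 starts Sep 9 09:00 → clear.
LAB54: ends Sep 8 20:00 at or before LAB60 starts Sep 9 09:00 → clear.
LAB55: ends Sep 8 22:00 at or before LAB60 starts Sep 9 09:00 → clear.
LAB56: ends Sep 9 05:00 at or before LAB60 starts Sep 9 09:00 → clear.
LAB57: ends Sep 9 08:00 at or before LAB60 starts Sep 9 09:00 → clear.
LAB58: starts Sep 9 07:00 before LAB60 ends Sep 9 12:00, and ends Sep 9 10:00 after LAB60 starts Sep 9 09:00 → overlap.
LAB59: starts Sep 9 10:00 before LAB60 ends Sep 9 12:00, and ends Sep 9 13:00 after LAB60 starts Sep 9 09:00 → overlap.
LAB60 overlaps LAB58, LAB59.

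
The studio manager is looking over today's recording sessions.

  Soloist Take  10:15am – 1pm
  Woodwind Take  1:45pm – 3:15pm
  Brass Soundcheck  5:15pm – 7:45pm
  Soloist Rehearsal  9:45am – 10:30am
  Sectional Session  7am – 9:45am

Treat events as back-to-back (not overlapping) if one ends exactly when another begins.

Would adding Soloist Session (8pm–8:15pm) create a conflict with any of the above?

Sectional Session: ends 9:45am at or before Soloist Session starts 8pm → clear.
Soloist Rehearsal: ends 10:30am at or before Soloist Session starts 8pm → clear.
Soloist Take: ends 1pm at or before Soloist Session starts 8pm → clear.
Woodwind Take: ends 3:15pm at or before Soloist Session starts 8pm → clear.
Brass Soundcheck: ends 7:45pm at or before Soloist Session starts 8pm → clear.

No — it doesn't clash with anything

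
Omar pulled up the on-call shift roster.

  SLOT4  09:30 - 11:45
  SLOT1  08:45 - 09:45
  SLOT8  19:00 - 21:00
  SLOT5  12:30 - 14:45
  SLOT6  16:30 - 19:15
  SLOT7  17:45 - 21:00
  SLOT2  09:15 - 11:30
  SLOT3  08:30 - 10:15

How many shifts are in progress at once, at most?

Sort all start/end points and keep a running count:
08:30 start SLOT3 → 1
08:45 start SLOT1 → 2
09:15 start SLOT2 → 3
09:30 start SLOT4 → 4
09:45 end SLOT1 → 3
10:15 end SLOT3 → 2
11:30 end SLOT2 → 1
11:45 end SLOT4 → 0
12:30 start SLOT5 → 1
14:45 end SLOT5 → 0
16:30 start SLOT6 → 1
17:45 start SLOT7 → 2
19:00 start SLOT8 → 3
19:15 end SLOT6 → 2
21:00 end SLOT7 → 1
21:00 end SLOT8 → 0
Peak is 4, at 09:30 (SLOT1, SLOT2, SLOT3, SLOT4).

4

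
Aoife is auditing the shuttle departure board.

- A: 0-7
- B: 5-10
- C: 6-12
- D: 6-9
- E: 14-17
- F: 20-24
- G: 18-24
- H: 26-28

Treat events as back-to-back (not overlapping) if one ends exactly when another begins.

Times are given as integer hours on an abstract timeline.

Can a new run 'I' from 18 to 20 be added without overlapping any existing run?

A: ends 7 at or before I starts 18 → clear.
B: ends 10 at or before I starts 18 → clear.
C: ends 12 at or before I starts 18 → clear.
D: ends 9 at or before I starts 18 → clear.
E: ends 17 at or before I starts 18 → clear.
G: starts 18 before I ends 20, and ends 24 after I starts 18 → overlap.
F: starts 20 at or after I ends 20 → clear.
H: starts 26 at or after I ends 20 → clear.
I overlaps G.

No — it overlaps G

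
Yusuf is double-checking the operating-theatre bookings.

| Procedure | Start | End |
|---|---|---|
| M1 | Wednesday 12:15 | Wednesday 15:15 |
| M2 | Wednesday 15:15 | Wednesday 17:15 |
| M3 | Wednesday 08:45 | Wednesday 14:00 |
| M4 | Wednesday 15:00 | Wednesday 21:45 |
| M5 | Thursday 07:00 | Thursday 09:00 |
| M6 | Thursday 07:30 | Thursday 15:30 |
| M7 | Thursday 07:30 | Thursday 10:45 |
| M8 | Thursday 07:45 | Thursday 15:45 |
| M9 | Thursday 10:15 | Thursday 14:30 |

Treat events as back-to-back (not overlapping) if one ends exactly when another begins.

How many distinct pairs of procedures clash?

Two intervals overlap when each starts before the other ends.
Sorted by start: M3, M1, M4, M2, M5, M6, M7, M8, M9.
M1 starts before M3 ends → M3 and M1 overlap.
M4 starts after M3 ends, so M3 has no further overlaps.
M4 starts before M1 ends → M1 and M4 overlap.
M2 starts exactly when M1 ends (back-to-back, no overlap), so M1 has no further overlaps.
M2 starts before M4 ends → M4 and M2 overlap.
M5 starts after M4 ends, so M4 has no further overlaps.
M5 starts after M2 ends, so M2 has no further overlaps.
M6 starts before M5 ends → M5 and M6 overlap.
M7 starts before M5 ends → M5 and M7 overlap.
M8 starts before M5 ends → M5 and M8 overlap.
M9 starts after M5 ends.
M7 starts before M6 ends → M6 and M7 overlap.
M8 starts before M6 ends → M6 and M8 overlap.
M9 starts before M6 ends → M6 and M9 overlap.
M8 starts before M7 ends → M7 and M8 overlap.
M9 starts before M7 ends → M7 and M9 overlap.
M9 starts before M8 ends → M8 and M9 overlap.
Overlapping pairs: M1 & M3, M1 & M4, M2 & M4, M5 & M6, M5 & M7, M5 & M8, M6 & M7, M6 & M8, M6 & M9, M7 & M8, M7 & M9, M8 & M9 — 12 in total.

12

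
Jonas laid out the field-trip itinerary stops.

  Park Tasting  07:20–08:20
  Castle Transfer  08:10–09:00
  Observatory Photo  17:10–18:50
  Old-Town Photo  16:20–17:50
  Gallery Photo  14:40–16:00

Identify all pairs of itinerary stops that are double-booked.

Check each pair: they overlap iff neither finishes before the other starts.
Sorted by start: Park Tasting, Castle Transfer, Gallery Photo, Old-Town Photo, Observatory Photo.
Castle Transfer starts before Park Tasting ends → Park Tasting and Castle Transfer overlap.
Gallery Photo starts after Park Tasting ends; Park Tasting is clear from here.
Gallery Photo starts after Castle Transfer ends; Castle Transfer is clear from here.
Old-Town Photo starts after Gallery Photo ends; Gallery Photo is clear from here.
Observatory Photo starts before Old-Town Photo ends → Old-Town Photo and Observatory Photo overlap.

Castle Transfer & Park Tasting, Observatory Photo & Old-Town Photo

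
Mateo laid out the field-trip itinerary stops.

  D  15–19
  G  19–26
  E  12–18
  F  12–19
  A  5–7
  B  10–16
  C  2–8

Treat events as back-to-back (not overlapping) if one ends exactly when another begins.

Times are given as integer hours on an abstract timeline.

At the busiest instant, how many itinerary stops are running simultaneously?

Walk through starts and ends in time order (an end at T is processed before a start at T):
2 start C → 1
5 start A → 2
7 end A → 1
8 end C → 0
10 start B → 1
12 start E → 2
12 start F → 3
15 start D → 4
16 end B → 3
18 end E → 2
19 end D → 1
19 end F → 0
19 start G → 1
26 end G → 0
Peak is 4, at 15 (B, D, E, F).

4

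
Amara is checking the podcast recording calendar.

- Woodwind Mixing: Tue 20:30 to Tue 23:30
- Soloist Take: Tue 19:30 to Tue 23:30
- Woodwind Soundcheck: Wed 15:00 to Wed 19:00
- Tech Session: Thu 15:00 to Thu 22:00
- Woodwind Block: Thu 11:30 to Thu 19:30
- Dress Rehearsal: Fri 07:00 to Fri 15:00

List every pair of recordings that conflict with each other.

Two intervals overlap when each starts before the other ends.
Sorted by start: Soloist Take, Woodwind Mixing, Woodwind Soundcheck, Woodwind Block, Tech Session, Dress Rehearsal.
Woodwind Mixing starts before Soloist Take ends → Soloist Take and Woodwind Mixing overlap.
Woodwind Soundcheck starts after Soloist Take ends; Soloist Take is clear from here.
Woodwind Soundcheck starts after Woodwind Mixing ends; Woodwind Mixing is clear from here.
Woodwind Block starts after Woodwind Soundcheck ends; Woodwind Soundcheck is clear from here.
Tech Session starts before Woodwind Block ends → Woodwind Block and Tech Session overlap.
Dress Rehearsal starts after Woodwind Block ends.
Dress Rehearsal starts after Tech Session ends.

Soloist Take & Woodwind Mixing, Tech Session & Woodwind Block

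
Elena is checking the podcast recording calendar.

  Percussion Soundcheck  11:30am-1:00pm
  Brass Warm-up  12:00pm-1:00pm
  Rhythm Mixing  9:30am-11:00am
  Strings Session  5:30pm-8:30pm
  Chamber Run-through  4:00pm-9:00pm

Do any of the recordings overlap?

Sorted by start: Rhythm Mixing, Percussion Soundcheck, Brass Warm-up, Chamber Run-through, Strings Session.
Percussion Soundcheck starts after Rhythm Mixing ends, so nothing later overlaps Rhythm Mixing either.
Brass Warm-up starts before Percussion Soundcheck ends → Percussion Soundcheck and Brass Warm-up overlap.
That's a conflict, so the schedule is not conflict-free.

Yes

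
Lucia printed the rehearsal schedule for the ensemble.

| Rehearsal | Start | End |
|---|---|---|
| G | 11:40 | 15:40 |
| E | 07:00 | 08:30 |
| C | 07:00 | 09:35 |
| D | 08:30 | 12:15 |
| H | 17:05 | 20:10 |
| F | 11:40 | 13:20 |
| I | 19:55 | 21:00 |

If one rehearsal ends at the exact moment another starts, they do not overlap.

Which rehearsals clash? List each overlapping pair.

C & D, C & E, D & F, D & G, F & G, H & I

Two intervals overlap when each starts before the other ends.
Sorted by start: C, E, D, F, G, H, I.
E starts before C ends → C and E overlap.
D starts before C ends → C and D overlap.
F starts after C ends, so nothing later overlaps C either.
D starts exactly when E ends (back-to-back, no overlap), so nothing later overlaps E either.
F starts before D ends → D and F overlap.
G starts before D ends → D and G overlap.
H starts after D ends, so nothing later overlaps D either.
G starts before F ends → F and G overlap.
H starts after F ends, so nothing later overlaps F either.
H starts after G ends, so nothing later overlaps G either.
I starts before H ends → H and I overlap.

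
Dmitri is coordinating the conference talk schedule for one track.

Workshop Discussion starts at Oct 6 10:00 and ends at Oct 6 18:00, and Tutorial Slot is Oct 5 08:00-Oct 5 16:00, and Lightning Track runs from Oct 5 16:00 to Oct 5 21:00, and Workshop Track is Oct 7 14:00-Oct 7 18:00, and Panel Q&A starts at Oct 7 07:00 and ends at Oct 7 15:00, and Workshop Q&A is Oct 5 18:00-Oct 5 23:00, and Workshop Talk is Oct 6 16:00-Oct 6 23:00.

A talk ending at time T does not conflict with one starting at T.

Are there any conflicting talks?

Yes

Two intervals overlap when each starts before the other ends.
Sorted by start: Tutorial Slot, Lightning Track, Workshop Q&A, Workshop Discussion, Workshop Talk, Panel Q&A, Workshop Track.
Lightning Track starts exactly when Tutorial Slot ends (back-to-back, no overlap), so Tutorial Slot has no further overlaps.
Workshop Q&A starts before Lightning Track ends → Lightning Track and Workshop Q&A overlap.
That's a conflict, so the schedule is not conflict-free.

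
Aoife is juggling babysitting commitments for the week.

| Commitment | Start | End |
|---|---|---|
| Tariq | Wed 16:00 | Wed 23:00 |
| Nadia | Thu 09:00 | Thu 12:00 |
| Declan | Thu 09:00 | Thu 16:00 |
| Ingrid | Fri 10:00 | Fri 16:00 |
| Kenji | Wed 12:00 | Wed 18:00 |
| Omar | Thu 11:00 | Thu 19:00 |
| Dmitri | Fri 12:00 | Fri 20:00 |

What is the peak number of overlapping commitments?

3

Sort all start/end points and keep a running count:
Wed 12:00 start Kenji → 1
Wed 16:00 start Tariq → 2
Wed 18:00 end Kenji → 1
Wed 23:00 end Tariq → 0
Thu 09:00 start Declan → 1
Thu 09:00 start Nadia → 2
Thu 11:00 start Omar → 3
Thu 12:00 end Nadia → 2
Thu 16:00 end Declan → 1
Thu 19:00 end Omar → 0
Fri 10:00 start Ingrid → 1
Fri 12:00 start Dmitri → 2
Fri 16:00 end Ingrid → 1
Fri 20:00 end Dmitri → 0
Peak is 3, at Thu 11:00 (Declan, Nadia, Omar).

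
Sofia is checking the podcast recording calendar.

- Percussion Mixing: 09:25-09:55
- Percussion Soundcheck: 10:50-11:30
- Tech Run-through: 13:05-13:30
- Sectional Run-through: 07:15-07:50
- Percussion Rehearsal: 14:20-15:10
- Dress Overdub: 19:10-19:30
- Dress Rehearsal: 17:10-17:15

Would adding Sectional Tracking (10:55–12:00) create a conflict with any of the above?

Sectional Run-through: ends 07:50 at or before Sectional Tracking starts 10:55 → clear.
Percussion Mixing: ends 09:55 at or before Sectional Tracking starts 10:55 → clear.
Percussion Soundcheck: starts 10:50 before Sectional Tracking ends 12:00, and ends 11:30 after Sectional Tracking starts 10:55 → overlap.
Tech Run-through: starts 13:05 at or after Sectional Tracking ends 12:00 → clear.
Percussion Rehearsal: starts 14:20 at or after Sectional Tracking ends 12:00 → clear.
Dress Rehearsal: starts 17:10 at or after Sectional Tracking ends 12:00 → clear.
Dress Overdub: starts 19:10 at or after Sectional Tracking ends 12:00 → clear.
Sectional Tracking overlaps Percussion Soundcheck.

Yes — it overlaps Percussion Soundcheck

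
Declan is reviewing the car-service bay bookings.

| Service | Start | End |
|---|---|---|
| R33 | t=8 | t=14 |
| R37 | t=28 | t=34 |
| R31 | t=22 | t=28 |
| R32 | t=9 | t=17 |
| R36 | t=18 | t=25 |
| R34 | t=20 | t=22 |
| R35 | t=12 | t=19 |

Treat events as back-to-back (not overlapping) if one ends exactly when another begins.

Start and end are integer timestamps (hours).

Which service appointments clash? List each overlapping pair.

Sorted by start: R33, R32, R35, R36, R34, R31, R37.
R32 starts before R33 ends → R33 and R32 overlap.
R35 starts before R33 ends → R33 and R35 overlap.
R36 starts after R33 ends, so nothing later overlaps R33 either.
R35 starts before R32 ends → R32 and R35 overlap.
R36 starts after R32 ends, so nothing later overlaps R32 either.
R36 starts before R35 ends → R35 and R36 overlap.
R34 starts after R35 ends, so nothing later overlaps R35 either.
R34 starts before R36 ends → R36 and R34 overlap.
R31 starts before R36 ends → R36 and R31 overlap.
R37 starts after R36 ends.
R31 starts exactly when R34 ends (back-to-back, no overlap), so nothing later overlaps R34 either.
R37 starts exactly when R31 ends (back-to-back, no overlap).

R31 & R36, R32 & R33, R32 & R35, R33 & R35, R34 & R36, R35 & R36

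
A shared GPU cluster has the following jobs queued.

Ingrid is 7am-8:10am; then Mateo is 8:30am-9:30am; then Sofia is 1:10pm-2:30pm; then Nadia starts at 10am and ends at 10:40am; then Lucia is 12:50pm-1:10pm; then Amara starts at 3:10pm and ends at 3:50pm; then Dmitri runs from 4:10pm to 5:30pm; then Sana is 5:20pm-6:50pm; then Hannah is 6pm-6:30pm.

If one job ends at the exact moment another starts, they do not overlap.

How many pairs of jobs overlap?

2

Sorted by start: Ingrid, Mateo, Nadia, Lucia, Sofia, Amara, Dmitri, Sana, Hannah.
Mateo starts after Ingrid ends; Ingrid is clear from here.
Nadia starts after Mateo ends; Mateo is clear from here.
Lucia starts after Nadia ends; Nadia is clear from here.
Sofia starts exactly when Lucia ends (back-to-back, no overlap); Lucia is clear from here.
Amara starts after Sofia ends; Sofia is clear from here.
Dmitri starts after Amara ends; Amara is clear from here.
Sana starts before Dmitri ends → Dmitri and Sana overlap.
Hannah starts after Dmitri ends.
Hannah starts before Sana ends → Sana and Hannah overlap.
Overlapping pairs: Dmitri & Sana, Hannah & Sana — 2 in total.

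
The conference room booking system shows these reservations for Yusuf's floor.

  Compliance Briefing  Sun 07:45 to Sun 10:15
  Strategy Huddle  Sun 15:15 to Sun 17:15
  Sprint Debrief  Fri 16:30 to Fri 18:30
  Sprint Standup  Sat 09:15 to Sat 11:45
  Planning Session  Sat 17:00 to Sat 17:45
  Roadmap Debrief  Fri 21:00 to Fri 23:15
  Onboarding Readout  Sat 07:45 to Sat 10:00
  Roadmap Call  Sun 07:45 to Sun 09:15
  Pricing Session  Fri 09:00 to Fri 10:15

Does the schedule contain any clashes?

Yes

Sorted by start: Pricing Session, Sprint Debrief, Roadmap Debrief, Onboarding Readout, Sprint Standup, Planning Session, Roadmap Call, Compliance Briefing, Strategy Huddle.
Sprint Debrief starts after Pricing Session ends, so nothing later overlaps Pricing Session either.
Roadmap Debrief starts after Sprint Debrief ends, so nothing later overlaps Sprint Debrief either.
Onboarding Readout starts after Roadmap Debrief ends, so nothing later overlaps Roadmap Debrief either.
Sprint Standup starts before Onboarding Readout ends → Onboarding Readout and Sprint Standup overlap.
That's a conflict, so the schedule is not conflict-free.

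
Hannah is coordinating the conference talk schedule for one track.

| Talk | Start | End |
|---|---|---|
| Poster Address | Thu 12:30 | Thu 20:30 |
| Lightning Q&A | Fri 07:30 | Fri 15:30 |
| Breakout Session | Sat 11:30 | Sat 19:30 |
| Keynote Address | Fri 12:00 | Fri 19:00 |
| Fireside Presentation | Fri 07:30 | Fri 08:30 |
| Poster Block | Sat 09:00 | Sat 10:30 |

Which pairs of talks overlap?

Sorted by start: Poster Address, Lightning Q&A, Fireside Presentation, Keynote Address, Poster Block, Breakout Session.
Lightning Q&A starts after Poster Address ends, so nothing later overlaps Poster Address either.
Fireside Presentation starts before Lightning Q&A ends → Lightning Q&A and Fireside Presentation overlap.
Keynote Address starts before Lightning Q&A ends → Lightning Q&A and Keynote Address overlap.
Poster Block starts after Lightning Q&A ends, so nothing later overlaps Lightning Q&A either.
Keynote Address starts after Fireside Presentation ends, so nothing later overlaps Fireside Presentation either.
Poster Block starts after Keynote Address ends, so nothing later overlaps Keynote Address either.
Breakout Session starts after Poster Block ends.

Fireside Presentation & Lightning Q&A, Keynote Address & Lightning Q&A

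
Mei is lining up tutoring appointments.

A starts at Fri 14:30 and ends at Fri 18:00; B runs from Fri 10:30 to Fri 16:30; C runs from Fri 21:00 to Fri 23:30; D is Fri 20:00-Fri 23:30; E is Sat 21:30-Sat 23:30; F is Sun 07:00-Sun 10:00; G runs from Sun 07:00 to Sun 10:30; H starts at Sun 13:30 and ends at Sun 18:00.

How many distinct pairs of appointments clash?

Sorted by start: B, A, D, C, E, F, G, H.
A starts before B ends → B and A overlap.
D starts after B ends; B is clear from here.
D starts after A ends; A is clear from here.
C starts before D ends → D and C overlap.
E starts after D ends; D is clear from here.
E starts after C ends; C is clear from here.
F starts after E ends; E is clear from here.
G starts before F ends → F and G overlap.
H starts after F ends.
H starts after G ends.
Overlapping pairs: A & B, C & D, F & G — 3 in total.

3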